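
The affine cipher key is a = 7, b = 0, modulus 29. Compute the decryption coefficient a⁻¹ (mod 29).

Extended Euclidean algorithm:
29 = 4·7 + 1
7 = 7·1 + 0
The gcd is 1. Working backward:
1 = 29 − 4·7
Thus 7·(-4) ≡ 1 (mod 29); reducing, -4 mod 29 = 25.

25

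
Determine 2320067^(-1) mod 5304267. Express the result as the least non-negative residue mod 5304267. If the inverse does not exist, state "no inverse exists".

654818

Extended Euclidean algorithm:
5304267 = 2·2320067 + 664133
2320067 = 3·664133 + 327668
664133 = 2·327668 + 8797
327668 = 37·8797 + 2179
8797 = 4·2179 + 81
2179 = 26·81 + 73
81 = 1·73 + 8
73 = 9·8 + 1
8 = 8·1 + 0
Since gcd(2320067, 5304267) = 1, back-substitute to write 1 as a combination:
1 = 73 − 9·8
1 = −9·81 + 10·73
1 = 10·2179 − 269·81
1 = −269·8797 + 1086·2179
1 = 1086·327668 − 40451·8797
1 = −40451·664133 + 81988·327668
1 = 81988·2320067 − 286415·664133
1 = −286415·5304267 + 654818·2320067
So 2320067·654818 ≡ 1 (mod 5304267).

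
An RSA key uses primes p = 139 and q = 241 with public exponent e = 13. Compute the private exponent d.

25477

φ(n) = (p−1)(q−1) = 138·240 = 33120.
Need d with 13·d ≡ 1 (mod 33120). Apply the extended Euclidean algorithm:
33120 = 2547·13 + 9
13 = 1·9 + 4
9 = 2·4 + 1
4 = 4·1 + 0
Back-substitute:
1 = 9 − 2·4
1 = −2·13 + 3·9
1 = 3·33120 − 7643·13
So 13·(-7643) ≡ 1 (mod 33120), hence d ≡ -7643 ≡ 25477 (mod 33120).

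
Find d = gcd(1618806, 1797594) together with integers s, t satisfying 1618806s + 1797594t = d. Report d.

6

Apply Euclid's algorithm to 1797594 and 1618806:
1797594 = 1·1618806 + 178788
1618806 = 9·178788 + 9714
178788 = 18·9714 + 3936
9714 = 2·3936 + 1842
3936 = 2·1842 + 252
1842 = 7·252 + 78
252 = 3·78 + 18
78 = 4·18 + 6
18 = 3·6 + 0
gcd(1618806, 1797594) = 6.
Express as a combination:
6 = 78 − 4·18
6 = −4·252 + 13·78
6 = 13·1842 − 95·252
6 = −95·3936 + 203·1842
6 = 203·9714 − 501·3936
6 = −501·178788 + 9221·9714
6 = 9221·1618806 − 83490·178788
6 = −83490·1797594 + 92711·1618806
So 6 = (-83490)·1797594 + (92711)·1618806.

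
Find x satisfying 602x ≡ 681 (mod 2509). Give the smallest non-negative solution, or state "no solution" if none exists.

1389

First find gcd(602, 2509):
2509 = 4×602 + 101
602 = 5×101 + 97
101 = 1×97 + 4
97 = 24×4 + 1
4 = 4×1 + 0
gcd = 1, so a unique solution mod 2509 exists.
Back-substitute for the Bézout coefficients:
1 = 97 − 24·4
1 = −24·101 + 25·97
1 = 25·602 − 149·101
1 = −149·2509 + 621·602
So 602·(621) ≡ 1 (mod 2509), giving 602⁻¹ ≡ 621.
x ≡ 602⁻¹·681 ≡ 621·681 ≡ 1389 (mod 2509).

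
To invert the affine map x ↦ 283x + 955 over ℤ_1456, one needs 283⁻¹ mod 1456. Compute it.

355

Apply the Euclidean algorithm to 1456 and 283:
1456 = 5×283 + 41
283 = 6×41 + 37
41 = 1×37 + 4
37 = 9×4 + 1
4 = 4×1 + 0
Since gcd(283, 1456) = 1, back-substitute to write 1 as a combination:
1 = 37 − 9·4
1 = −9·41 + 10·37
1 = 10·283 − 69·41
1 = −69·1456 + 355·283
So 283·355 ≡ 1 (mod 1456).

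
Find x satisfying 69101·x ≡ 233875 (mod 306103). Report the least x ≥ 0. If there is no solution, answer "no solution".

275656

First find gcd(69101, 306103):
306103 = 4·69101 + 29699
69101 = 2·29699 + 9703
29699 = 3·9703 + 590
9703 = 16·590 + 263
590 = 2·263 + 64
263 = 4·64 + 7
64 = 9·7 + 1
7 = 7·1 + 0
gcd = 1, so a unique solution mod 306103 exists.
Back-substitute for the Bézout coefficients:
1 = 64 − 9·7
1 = −9·263 + 37·64
1 = 37·590 − 83·263
1 = −83·9703 + 1365·590
1 = 1365·29699 − 4178·9703
1 = −4178·69101 + 9721·29699
1 = 9721·306103 − 43062·69101
So 69101·(-43062) ≡ 1 (mod 306103), giving 69101⁻¹ ≡ 263041.
x ≡ 69101⁻¹·233875 ≡ 263041·233875 ≡ 275656 (mod 306103).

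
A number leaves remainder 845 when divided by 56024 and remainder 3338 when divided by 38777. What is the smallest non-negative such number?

1975575157

Write x = 845 + 56024·k. Then 56024·k ≡ 3338 − 845 ≡ 2493 (mod 38777).
Need 56024⁻¹ mod 38777. Extended Euclid on (38777, 17247):
38777 = 2·17247 + 4283
17247 = 4·4283 + 115
4283 = 37·115 + 28
115 = 4·28 + 3
28 = 9·3 + 1
3 = 3·1 + 0
Back-substitute:
1 = 28 − 9·3
1 = −9·115 + 37·28
1 = 37·4283 − 1378·115
1 = −1378·17247 + 5549·4283
1 = 5549·38777 − 12476·17247
56024⁻¹ ≡ 26301 (mod 38777), so k ≡ 26301·2493 ≡ 35263 (mod 38777).
x = 845 + 56024·35263 = 1975575157.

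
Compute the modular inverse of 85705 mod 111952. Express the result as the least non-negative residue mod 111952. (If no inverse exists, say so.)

Apply the Euclidean algorithm to 111952 and 85705:
111952 = 1·85705 + 26247
85705 = 3·26247 + 6964
26247 = 3·6964 + 5355
6964 = 1·5355 + 1609
5355 = 3·1609 + 528
1609 = 3·528 + 25
528 = 21·25 + 3
25 = 8·3 + 1
3 = 3·1 + 0
Since gcd(85705, 111952) = 1, back-substitute to write 1 as a combination:
1 = 25 − 8·3
1 = −8·528 + 169·25
1 = 169·1609 − 515·528
1 = −515·5355 + 1714·1609
1 = 1714·6964 − 2229·5355
1 = −2229·26247 + 8401·6964
1 = 8401·85705 − 27432·26247
1 = −27432·111952 + 35833·85705
So 85705·35833 ≡ 1 (mod 111952).

35833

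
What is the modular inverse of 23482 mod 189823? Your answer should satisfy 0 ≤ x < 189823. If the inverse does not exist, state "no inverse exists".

88687

gcd(189823, 23482) by repeated division:
189823 = 8×23482 + 1967
23482 = 11×1967 + 1845
1967 = 1×1845 + 122
1845 = 15×122 + 15
122 = 8×15 + 2
15 = 7×2 + 1
2 = 2×1 + 0
The gcd is 1. Working backward:
1 = 15 − 7·2
1 = −7·122 + 57·15
1 = 57·1845 − 862·122
1 = −862·1967 + 919·1845
1 = 919·23482 − 10971·1967
1 = −10971·189823 + 88687·23482
So 23482·88687 ≡ 1 (mod 189823).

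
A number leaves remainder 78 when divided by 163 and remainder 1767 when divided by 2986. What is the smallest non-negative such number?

7739

Write x = 78 + 163·k. Then 163·k ≡ 1767 − 78 ≡ 1689 (mod 2986).
Need 163⁻¹ mod 2986. Extended Euclid on (2986, 163):
2986 = 18×163 + 52
163 = 3×52 + 7
52 = 7×7 + 3
7 = 2×3 + 1
3 = 3×1 + 0
Back-substitute:
1 = 7 − 2·3
1 = −2·52 + 15·7
1 = 15·163 − 47·52
1 = −47·2986 + 861·163
163⁻¹ ≡ 861 (mod 2986), so k ≡ 861·1689 ≡ 47 (mod 2986).
x = 78 + 163·47 = 7739.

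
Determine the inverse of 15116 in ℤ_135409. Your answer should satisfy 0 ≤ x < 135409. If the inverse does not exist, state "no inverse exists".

36038

Run Euclid on (135409, 15116):
135409 = 8*15116 + 14481
15116 = 1*14481 + 635
14481 = 22*635 + 511
635 = 1*511 + 124
511 = 4*124 + 15
124 = 8*15 + 4
15 = 3*4 + 3
4 = 1*3 + 1
3 = 3*1 + 0
gcd = 1, so the inverse exists. Back-substitute:
1 = 4 − 3
1 = −15 + 4·4
1 = 4·124 − 33·15
1 = −33·511 + 136·124
1 = 136·635 − 169·511
1 = −169·14481 + 3854·635
1 = 3854·15116 − 4023·14481
1 = −4023·135409 + 36038·15116
So 15116·36038 ≡ 1 (mod 135409).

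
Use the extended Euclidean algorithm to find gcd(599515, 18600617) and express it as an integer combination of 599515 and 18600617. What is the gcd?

Repeated division:
18600617 = 31*599515 + 15652
599515 = 38*15652 + 4739
15652 = 3*4739 + 1435
4739 = 3*1435 + 434
1435 = 3*434 + 133
434 = 3*133 + 35
133 = 3*35 + 28
35 = 1*28 + 7
28 = 4*7 + 0
gcd(599515, 18600617) = 7.
Back-substituting:
7 = 35 − 28
7 = −133 + 4·35
7 = 4·434 − 13·133
7 = −13·1435 + 43·434
7 = 43·4739 − 142·1435
7 = −142·15652 + 469·4739
7 = 469·599515 − 17964·15652
7 = −17964·18600617 + 557353·599515
So 7 = (-17964)·18600617 + (557353)·599515.

7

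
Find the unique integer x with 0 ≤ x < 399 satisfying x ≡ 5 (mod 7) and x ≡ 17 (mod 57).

131

Write x = 5 + 7·k. Then 7·k ≡ 17 − 5 ≡ 12 (mod 57).
Need 7⁻¹ mod 57. Extended Euclid on (57, 7):
57 = 8×7 + 1
7 = 7×1 + 0
Back-substitute:
1 = 57 − 8·7
7⁻¹ ≡ 49 (mod 57), so k ≡ 49·12 ≡ 18 (mod 57).
x = 5 + 7·18 = 131.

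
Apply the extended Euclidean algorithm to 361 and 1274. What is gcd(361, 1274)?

Euclidean algorithm:
1274 = 3·361 + 191
361 = 1·191 + 170
191 = 1·170 + 21
170 = 8·21 + 2
21 = 10·2 + 1
2 = 2·1 + 0
gcd(361, 1274) = 1.
Express as a combination:
1 = 21 − 10·2
1 = −10·170 + 81·21
1 = 81·191 − 91·170
1 = −91·361 + 172·191
1 = 172·1274 − 607·361
So 1 = (172)·1274 + (-607)·361.

1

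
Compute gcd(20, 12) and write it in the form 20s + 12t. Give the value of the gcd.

Repeated division:
20 = 1·12 + 8
12 = 1·8 + 4
8 = 2·4 + 0
gcd(20, 12) = 4.
Working backward:
4 = 12 − 8
4 = −20 + 2·12
So 4 = (-1)·20 + (2)·12.

4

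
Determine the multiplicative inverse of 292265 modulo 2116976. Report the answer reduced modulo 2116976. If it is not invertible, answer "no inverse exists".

gcd(2116976, 292265) by repeated division:
2116976 = 7*292265 + 71121
292265 = 4*71121 + 7781
71121 = 9*7781 + 1092
7781 = 7*1092 + 137
1092 = 7*137 + 133
137 = 1*133 + 4
133 = 33*4 + 1
4 = 4*1 + 0
The gcd is 1. Working backward:
1 = 133 − 33·4
1 = −33·137 + 34·133
1 = 34·1092 − 271·137
1 = −271·7781 + 1931·1092
1 = 1931·71121 − 17650·7781
1 = −17650·292265 + 72531·71121
1 = 72531·2116976 − 525367·292265
Hence 292265⁻¹ ≡ -525367 ≡ 1591609 (mod 2116976).

1591609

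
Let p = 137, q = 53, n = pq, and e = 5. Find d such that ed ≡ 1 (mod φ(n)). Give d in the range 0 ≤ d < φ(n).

2829

φ(n) = (p−1)(q−1) = 136·52 = 7072.
Need d with 5·d ≡ 1 (mod 7072). Apply the extended Euclidean algorithm:
7072 = 1414·5 + 2
5 = 2·2 + 1
2 = 2·1 + 0
Back-substitute:
1 = 5 − 2·2
1 = −2·7072 + 2829·5
So 5·2829 ≡ 1 (mod 7072), hence d = 2829.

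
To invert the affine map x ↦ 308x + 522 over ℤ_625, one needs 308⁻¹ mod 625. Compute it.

Extended Euclidean algorithm:
625 = 2×308 + 9
308 = 34×9 + 2
9 = 4×2 + 1
2 = 2×1 + 0
gcd = 1, so the inverse exists. Back-substitute:
1 = 9 − 4·2
1 = −4·308 + 137·9
1 = 137·625 − 278·308
Hence 308⁻¹ ≡ -278 ≡ 347 (mod 625).

347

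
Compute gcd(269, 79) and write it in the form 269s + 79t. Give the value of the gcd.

Repeated division:
269 = 3·79 + 32
79 = 2·32 + 15
32 = 2·15 + 2
15 = 7·2 + 1
2 = 2·1 + 0
gcd(269, 79) = 1.
Back-substituting:
1 = 15 − 7·2
1 = −7·32 + 15·15
1 = 15·79 − 37·32
1 = −37·269 + 126·79
So 1 = (-37)·269 + (126)·79.

1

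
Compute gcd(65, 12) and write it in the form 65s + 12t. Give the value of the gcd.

1

Euclidean algorithm:
65 = 5*12 + 5
12 = 2*5 + 2
5 = 2*2 + 1
2 = 2*1 + 0
gcd(65, 12) = 1.
Back-substituting:
1 = 5 − 2·2
1 = −2·12 + 5·5
1 = 5·65 − 27·12
So 1 = (5)·65 + (-27)·12.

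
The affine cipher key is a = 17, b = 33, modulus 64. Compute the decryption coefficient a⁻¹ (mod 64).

49

Extended Euclidean algorithm:
64 = 3*17 + 13
17 = 1*13 + 4
13 = 3*4 + 1
4 = 4*1 + 0
Since gcd(17, 64) = 1, back-substitute to write 1 as a combination:
1 = 13 − 3·4
1 = −3·17 + 4·13
1 = 4·64 − 15·17
Thus 17·(-15) ≡ 1 (mod 64); reducing, -15 mod 64 = 49.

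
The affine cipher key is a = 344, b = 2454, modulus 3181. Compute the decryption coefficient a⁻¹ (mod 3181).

2395

Run Euclid on (3181, 344):
3181 = 9*344 + 85
344 = 4*85 + 4
85 = 21*4 + 1
4 = 4*1 + 0
The gcd is 1. Working backward:
1 = 85 − 21·4
1 = −21·344 + 85·85
1 = 85·3181 − 786·344
Hence 344⁻¹ ≡ -786 ≡ 2395 (mod 3181).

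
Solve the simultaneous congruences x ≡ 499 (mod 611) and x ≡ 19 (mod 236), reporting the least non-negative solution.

68931

Write x = 499 + 611·k. Then 611·k ≡ 19 − 499 ≡ 228 (mod 236).
Need 611⁻¹ mod 236. Extended Euclid on (236, 139):
236 = 1*139 + 97
139 = 1*97 + 42
97 = 2*42 + 13
42 = 3*13 + 3
13 = 4*3 + 1
3 = 3*1 + 0
Back-substitute:
1 = 13 − 4·3
1 = −4·42 + 13·13
1 = 13·97 − 30·42
1 = −30·139 + 43·97
1 = 43·236 − 73·139
611⁻¹ ≡ 163 (mod 236), so k ≡ 163·228 ≡ 112 (mod 236).
x = 499 + 611·112 = 68931.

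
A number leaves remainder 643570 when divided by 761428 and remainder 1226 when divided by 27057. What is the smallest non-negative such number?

Write x = 643570 + 761428·k. Then 761428·k ≡ 1226 − 643570 ≡ 7024 (mod 27057).
Need 761428⁻¹ mod 27057. Extended Euclid on (27057, 3832):
27057 = 7*3832 + 233
3832 = 16*233 + 104
233 = 2*104 + 25
104 = 4*25 + 4
25 = 6*4 + 1
4 = 4*1 + 0
Back-substitute:
1 = 25 − 6·4
1 = −6·104 + 25·25
1 = 25·233 − 56·104
1 = −56·3832 + 921·233
1 = 921·27057 − 6503·3832
761428⁻¹ ≡ 20554 (mod 27057), so k ≡ 20554·7024 ≡ 22201 (mod 27057).
x = 643570 + 761428·22201 = 16905106598.

16905106598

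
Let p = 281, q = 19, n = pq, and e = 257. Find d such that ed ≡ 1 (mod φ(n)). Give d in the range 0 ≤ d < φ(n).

353

φ(n) = (p−1)(q−1) = 280·18 = 5040.
Need d with 257·d ≡ 1 (mod 5040). Apply the extended Euclidean algorithm:
5040 = 19×257 + 157
257 = 1×157 + 100
157 = 1×100 + 57
100 = 1×57 + 43
57 = 1×43 + 14
43 = 3×14 + 1
14 = 14×1 + 0
Back-substitute:
1 = 43 − 3·14
1 = −3·57 + 4·43
1 = 4·100 − 7·57
1 = −7·157 + 11·100
1 = 11·257 − 18·157
1 = −18·5040 + 353·257
So 257·353 ≡ 1 (mod 5040), hence d = 353.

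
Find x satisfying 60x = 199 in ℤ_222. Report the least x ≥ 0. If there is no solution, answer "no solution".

no solution

gcd(60, 222):
222 = 3·60 + 42
60 = 1·42 + 18
42 = 2·18 + 6
18 = 3·6 + 0
gcd = 6, but 6 ∤ 199, so the congruence has no solution.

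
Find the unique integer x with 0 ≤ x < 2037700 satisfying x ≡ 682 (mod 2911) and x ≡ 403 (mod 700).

323803

Write x = 682 + 2911·k. Then 2911·k ≡ 403 − 682 ≡ 421 (mod 700).
Need 2911⁻¹ mod 700. Extended Euclid on (700, 111):
700 = 6×111 + 34
111 = 3×34 + 9
34 = 3×9 + 7
9 = 1×7 + 2
7 = 3×2 + 1
2 = 2×1 + 0
Back-substitute:
1 = 7 − 3·2
1 = −3·9 + 4·7
1 = 4·34 − 15·9
1 = −15·111 + 49·34
1 = 49·700 − 309·111
2911⁻¹ ≡ 391 (mod 700), so k ≡ 391·421 ≡ 111 (mod 700).
x = 682 + 2911·111 = 323803.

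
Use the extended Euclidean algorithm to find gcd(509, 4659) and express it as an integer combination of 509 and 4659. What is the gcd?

1

Apply Euclid's algorithm to 4659 and 509:
4659 = 9·509 + 78
509 = 6·78 + 41
78 = 1·41 + 37
41 = 1·37 + 4
37 = 9·4 + 1
4 = 4·1 + 0
gcd(509, 4659) = 1.
Working backward:
1 = 37 − 9·4
1 = −9·41 + 10·37
1 = 10·78 − 19·41
1 = −19·509 + 124·78
1 = 124·4659 − 1135·509
So 1 = (124)·4659 + (-1135)·509.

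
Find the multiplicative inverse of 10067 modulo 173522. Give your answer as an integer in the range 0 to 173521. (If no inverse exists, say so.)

Apply the Euclidean algorithm to 173522 and 10067:
173522 = 17*10067 + 2383
10067 = 4*2383 + 535
2383 = 4*535 + 243
535 = 2*243 + 49
243 = 4*49 + 47
49 = 1*47 + 2
47 = 23*2 + 1
2 = 2*1 + 0
Since gcd(10067, 173522) = 1, back-substitute to write 1 as a combination:
1 = 47 − 23·2
1 = −23·49 + 24·47
1 = 24·243 − 119·49
1 = −119·535 + 262·243
1 = 262·2383 − 1167·535
1 = −1167·10067 + 4930·2383
1 = 4930·173522 − 84977·10067
So 10067·(-84977) ≡ 1 (mod 173522), and -84977 ≡ 88545 (mod 173522).

88545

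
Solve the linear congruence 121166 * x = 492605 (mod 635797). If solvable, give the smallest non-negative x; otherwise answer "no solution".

61361

First find gcd(121166, 635797):
635797 = 5*121166 + 29967
121166 = 4*29967 + 1298
29967 = 23*1298 + 113
1298 = 11*113 + 55
113 = 2*55 + 3
55 = 18*3 + 1
3 = 3*1 + 0
gcd = 1, so a unique solution mod 635797 exists.
Back-substitute for the Bézout coefficients:
1 = 55 − 18·3
1 = −18·113 + 37·55
1 = 37·1298 − 425·113
1 = −425·29967 + 9812·1298
1 = 9812·121166 − 39673·29967
1 = −39673·635797 + 208177·121166
So 121166·(208177) ≡ 1 (mod 635797), giving 121166⁻¹ ≡ 208177.
x ≡ 121166⁻¹·492605 ≡ 208177·492605 ≡ 61361 (mod 635797).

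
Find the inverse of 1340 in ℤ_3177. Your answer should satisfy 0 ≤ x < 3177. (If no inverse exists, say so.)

2672

gcd(3177, 1340) by repeated division:
3177 = 2×1340 + 497
1340 = 2×497 + 346
497 = 1×346 + 151
346 = 2×151 + 44
151 = 3×44 + 19
44 = 2×19 + 6
19 = 3×6 + 1
6 = 6×1 + 0
The gcd is 1. Working backward:
1 = 19 − 3·6
1 = −3·44 + 7·19
1 = 7·151 − 24·44
1 = −24·346 + 55·151
1 = 55·497 − 79·346
1 = −79·1340 + 213·497
1 = 213·3177 − 505·1340
Thus 1340·(-505) ≡ 1 (mod 3177); reducing, -505 mod 3177 = 2672.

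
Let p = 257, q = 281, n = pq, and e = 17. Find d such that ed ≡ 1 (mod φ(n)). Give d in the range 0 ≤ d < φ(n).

8433

φ(n) = (p−1)(q−1) = 256·280 = 71680.
Need d with 17·d ≡ 1 (mod 71680). Apply the extended Euclidean algorithm:
71680 = 4216×17 + 8
17 = 2×8 + 1
8 = 8×1 + 0
Back-substitute:
1 = 17 − 2·8
1 = −2·71680 + 8433·17
So 17·8433 ≡ 1 (mod 71680), hence d = 8433.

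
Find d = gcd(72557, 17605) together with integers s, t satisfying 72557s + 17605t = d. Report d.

1

Repeated division:
72557 = 4*17605 + 2137
17605 = 8*2137 + 509
2137 = 4*509 + 101
509 = 5*101 + 4
101 = 25*4 + 1
4 = 4*1 + 0
gcd(72557, 17605) = 1.
Express as a combination:
1 = 101 − 25·4
1 = −25·509 + 126·101
1 = 126·2137 − 529·509
1 = −529·17605 + 4358·2137
1 = 4358·72557 − 17961·17605
So 1 = (4358)·72557 + (-17961)·17605.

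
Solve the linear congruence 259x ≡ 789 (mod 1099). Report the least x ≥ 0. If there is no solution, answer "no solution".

gcd(259, 1099):
1099 = 4*259 + 63
259 = 4*63 + 7
63 = 9*7 + 0
gcd = 7, but 7 ∤ 789, so the congruence has no solution.

no solution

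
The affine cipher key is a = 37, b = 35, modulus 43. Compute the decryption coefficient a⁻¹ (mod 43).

7

gcd(43, 37) by repeated division:
43 = 1·37 + 6
37 = 6·6 + 1
6 = 6·1 + 0
gcd = 1, so the inverse exists. Back-substitute:
1 = 37 − 6·6
1 = −6·43 + 7·37
So 37·7 ≡ 1 (mod 43).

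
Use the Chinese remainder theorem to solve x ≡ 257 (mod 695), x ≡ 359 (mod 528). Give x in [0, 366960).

196247

Write x = 257 + 695·k. Then 695·k ≡ 359 − 257 ≡ 102 (mod 528).
Need 695⁻¹ mod 528. Extended Euclid on (528, 167):
528 = 3*167 + 27
167 = 6*27 + 5
27 = 5*5 + 2
5 = 2*2 + 1
2 = 2*1 + 0
Back-substitute:
1 = 5 − 2·2
1 = −2·27 + 11·5
1 = 11·167 − 68·27
1 = −68·528 + 215·167
695⁻¹ ≡ 215 (mod 528), so k ≡ 215·102 ≡ 282 (mod 528).
x = 257 + 695·282 = 196247.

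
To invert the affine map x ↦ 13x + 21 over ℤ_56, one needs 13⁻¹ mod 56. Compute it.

Apply the Euclidean algorithm to 56 and 13:
56 = 4×13 + 4
13 = 3×4 + 1
4 = 4×1 + 0
Since gcd(13, 56) = 1, back-substitute to write 1 as a combination:
1 = 13 − 3·4
1 = −3·56 + 13·13
So 13·13 ≡ 1 (mod 56).

13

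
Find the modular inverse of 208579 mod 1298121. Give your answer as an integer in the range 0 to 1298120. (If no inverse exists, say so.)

Run Euclid on (1298121, 208579):
1298121 = 6×208579 + 46647
208579 = 4×46647 + 21991
46647 = 2×21991 + 2665
21991 = 8×2665 + 671
2665 = 3×671 + 652
671 = 1×652 + 19
652 = 34×19 + 6
19 = 3×6 + 1
6 = 6×1 + 0
The gcd is 1. Working backward:
1 = 19 − 3·6
1 = −3·652 + 103·19
1 = 103·671 − 106·652
1 = −106·2665 + 421·671
1 = 421·21991 − 3474·2665
1 = −3474·46647 + 7369·21991
1 = 7369·208579 − 32950·46647
1 = −32950·1298121 + 205069·208579
So 208579·205069 ≡ 1 (mod 1298121).

205069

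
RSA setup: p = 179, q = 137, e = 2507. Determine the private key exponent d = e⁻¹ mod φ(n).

10419

φ(n) = (p−1)(q−1) = 178·136 = 24208.
Need d with 2507·d ≡ 1 (mod 24208). Apply the extended Euclidean algorithm:
24208 = 9·2507 + 1645
2507 = 1·1645 + 862
1645 = 1·862 + 783
862 = 1·783 + 79
783 = 9·79 + 72
79 = 1·72 + 7
72 = 10·7 + 2
7 = 3·2 + 1
2 = 2·1 + 0
Back-substitute:
1 = 7 − 3·2
1 = −3·72 + 31·7
1 = 31·79 − 34·72
1 = −34·783 + 337·79
1 = 337·862 − 371·783
1 = −371·1645 + 708·862
1 = 708·2507 − 1079·1645
1 = −1079·24208 + 10419·2507
So 2507·10419 ≡ 1 (mod 24208), hence d = 10419.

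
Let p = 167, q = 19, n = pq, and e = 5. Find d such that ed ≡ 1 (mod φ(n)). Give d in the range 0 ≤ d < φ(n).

1793

φ(n) = (p−1)(q−1) = 166·18 = 2988.
Need d with 5·d ≡ 1 (mod 2988). Apply the extended Euclidean algorithm:
2988 = 597*5 + 3
5 = 1*3 + 2
3 = 1*2 + 1
2 = 2*1 + 0
Back-substitute:
1 = 3 − 2
1 = −5 + 2·3
1 = 2·2988 − 1195·5
So 5·(-1195) ≡ 1 (mod 2988), hence d ≡ -1195 ≡ 1793 (mod 2988).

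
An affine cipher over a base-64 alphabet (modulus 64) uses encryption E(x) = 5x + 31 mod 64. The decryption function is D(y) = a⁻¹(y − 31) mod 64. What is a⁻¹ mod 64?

gcd(64, 5) by repeated division:
64 = 12·5 + 4
5 = 1·4 + 1
4 = 4·1 + 0
gcd = 1, so the inverse exists. Back-substitute:
1 = 5 − 4
1 = −64 + 13·5
So 5·13 ≡ 1 (mod 64).

13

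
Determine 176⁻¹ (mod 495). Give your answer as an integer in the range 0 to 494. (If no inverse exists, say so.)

no inverse exists

Euclidean algorithm on 495, 176:
495 = 2*176 + 143
176 = 1*143 + 33
143 = 4*33 + 11
33 = 3*11 + 0
The gcd is 11, not 1, hence no inverse exists.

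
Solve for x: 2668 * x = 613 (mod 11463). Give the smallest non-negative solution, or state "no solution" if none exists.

First find gcd(2668, 11463):
11463 = 4×2668 + 791
2668 = 3×791 + 295
791 = 2×295 + 201
295 = 1×201 + 94
201 = 2×94 + 13
94 = 7×13 + 3
13 = 4×3 + 1
3 = 3×1 + 0
gcd = 1, so a unique solution mod 11463 exists.
Back-substitute for the Bézout coefficients:
1 = 13 − 4·3
1 = −4·94 + 29·13
1 = 29·201 − 62·94
1 = −62·295 + 91·201
1 = 91·791 − 244·295
1 = −244·2668 + 823·791
1 = 823·11463 − 3536·2668
So 2668·(-3536) ≡ 1 (mod 11463), giving 2668⁻¹ ≡ 7927.
x ≡ 2668⁻¹·613 ≡ 7927·613 ≡ 10402 (mod 11463).

10402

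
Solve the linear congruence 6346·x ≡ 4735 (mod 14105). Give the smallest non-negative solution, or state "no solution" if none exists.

First find gcd(6346, 14105):
14105 = 2×6346 + 1413
6346 = 4×1413 + 694
1413 = 2×694 + 25
694 = 27×25 + 19
25 = 1×19 + 6
19 = 3×6 + 1
6 = 6×1 + 0
gcd = 1, so a unique solution mod 14105 exists.
Back-substitute for the Bézout coefficients:
1 = 19 − 3·6
1 = −3·25 + 4·19
1 = 4·694 − 111·25
1 = −111·1413 + 226·694
1 = 226·6346 − 1015·1413
1 = −1015·14105 + 2256·6346
So 6346·(2256) ≡ 1 (mod 14105), giving 6346⁻¹ ≡ 2256.
x ≡ 6346⁻¹·4735 ≡ 2256·4735 ≡ 4675 (mod 14105).

4675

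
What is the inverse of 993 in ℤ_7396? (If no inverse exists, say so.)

Apply the Euclidean algorithm to 7396 and 993:
7396 = 7×993 + 445
993 = 2×445 + 103
445 = 4×103 + 33
103 = 3×33 + 4
33 = 8×4 + 1
4 = 4×1 + 0
The gcd is 1. Working backward:
1 = 33 − 8·4
1 = −8·103 + 25·33
1 = 25·445 − 108·103
1 = −108·993 + 241·445
1 = 241·7396 − 1795·993
Thus 993·(-1795) ≡ 1 (mod 7396); reducing, -1795 mod 7396 = 5601.

5601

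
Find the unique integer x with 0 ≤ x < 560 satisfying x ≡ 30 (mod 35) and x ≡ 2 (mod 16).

Write x = 30 + 35·k. Then 35·k ≡ 2 − 30 ≡ 4 (mod 16).
Need 35⁻¹ mod 16. Extended Euclid on (16, 3):
16 = 5×3 + 1
3 = 3×1 + 0
Back-substitute:
1 = 16 − 5·3
35⁻¹ ≡ 11 (mod 16), so k ≡ 11·4 ≡ 12 (mod 16).
x = 30 + 35·12 = 450.

450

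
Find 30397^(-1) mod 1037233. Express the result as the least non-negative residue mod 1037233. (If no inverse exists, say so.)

724258

Extended Euclidean algorithm:
1037233 = 34*30397 + 3735
30397 = 8*3735 + 517
3735 = 7*517 + 116
517 = 4*116 + 53
116 = 2*53 + 10
53 = 5*10 + 3
10 = 3*3 + 1
3 = 3*1 + 0
The gcd is 1. Working backward:
1 = 10 − 3·3
1 = −3·53 + 16·10
1 = 16·116 − 35·53
1 = −35·517 + 156·116
1 = 156·3735 − 1127·517
1 = −1127·30397 + 9172·3735
1 = 9172·1037233 − 312975·30397
Hence 30397⁻¹ ≡ -312975 ≡ 724258 (mod 1037233).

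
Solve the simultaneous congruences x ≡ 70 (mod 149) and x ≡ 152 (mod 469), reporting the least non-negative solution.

30168

Write x = 70 + 149·k. Then 149·k ≡ 152 − 70 ≡ 82 (mod 469).
Need 149⁻¹ mod 469. Extended Euclid on (469, 149):
469 = 3×149 + 22
149 = 6×22 + 17
22 = 1×17 + 5
17 = 3×5 + 2
5 = 2×2 + 1
2 = 2×1 + 0
Back-substitute:
1 = 5 − 2·2
1 = −2·17 + 7·5
1 = 7·22 − 9·17
1 = −9·149 + 61·22
1 = 61·469 − 192·149
149⁻¹ ≡ 277 (mod 469), so k ≡ 277·82 ≡ 202 (mod 469).
x = 70 + 149·202 = 30168.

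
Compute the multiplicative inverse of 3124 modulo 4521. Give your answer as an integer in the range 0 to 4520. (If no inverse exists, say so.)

Euclidean algorithm on 4521, 3124:
4521 = 1·3124 + 1397
3124 = 2·1397 + 330
1397 = 4·330 + 77
330 = 4·77 + 22
77 = 3·22 + 11
22 = 2·11 + 0
The gcd is 11, not 1, hence no inverse exists.

no inverse exists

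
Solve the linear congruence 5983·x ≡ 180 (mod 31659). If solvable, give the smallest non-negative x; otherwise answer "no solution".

First find gcd(5983, 31659):
31659 = 5·5983 + 1744
5983 = 3·1744 + 751
1744 = 2·751 + 242
751 = 3·242 + 25
242 = 9·25 + 17
25 = 1·17 + 8
17 = 2·8 + 1
8 = 8·1 + 0
gcd = 1, so a unique solution mod 31659 exists.
Back-substitute for the Bézout coefficients:
1 = 17 − 2·8
1 = −2·25 + 3·17
1 = 3·242 − 29·25
1 = −29·751 + 90·242
1 = 90·1744 − 209·751
1 = −209·5983 + 717·1744
1 = 717·31659 − 3794·5983
So 5983·(-3794) ≡ 1 (mod 31659), giving 5983⁻¹ ≡ 27865.
x ≡ 5983⁻¹·180 ≡ 27865·180 ≡ 13578 (mod 31659).

13578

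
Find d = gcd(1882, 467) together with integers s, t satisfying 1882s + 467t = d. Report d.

1

Euclidean algorithm:
1882 = 4×467 + 14
467 = 33×14 + 5
14 = 2×5 + 4
5 = 1×4 + 1
4 = 4×1 + 0
gcd(1882, 467) = 1.
Back-substituting:
1 = 5 − 4
1 = −14 + 3·5
1 = 3·467 − 100·14
1 = −100·1882 + 403·467
So 1 = (-100)·1882 + (403)·467.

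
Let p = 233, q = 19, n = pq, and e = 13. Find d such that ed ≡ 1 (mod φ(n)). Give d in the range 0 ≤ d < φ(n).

1285

φ(n) = (p−1)(q−1) = 232·18 = 4176.
Need d with 13·d ≡ 1 (mod 4176). Apply the extended Euclidean algorithm:
4176 = 321·13 + 3
13 = 4·3 + 1
3 = 3·1 + 0
Back-substitute:
1 = 13 − 4·3
1 = −4·4176 + 1285·13
So 13·1285 ≡ 1 (mod 4176), hence d = 1285.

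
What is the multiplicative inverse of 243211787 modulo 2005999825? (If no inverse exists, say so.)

1756162148

Extended Euclidean algorithm:
2005999825 = 8*243211787 + 60305529
243211787 = 4*60305529 + 1989671
60305529 = 30*1989671 + 615399
1989671 = 3*615399 + 143474
615399 = 4*143474 + 41503
143474 = 3*41503 + 18965
41503 = 2*18965 + 3573
18965 = 5*3573 + 1100
3573 = 3*1100 + 273
1100 = 4*273 + 8
273 = 34*8 + 1
8 = 8*1 + 0
The gcd is 1. Working backward:
1 = 273 − 34·8
1 = −34·1100 + 137·273
1 = 137·3573 − 445·1100
1 = −445·18965 + 2362·3573
1 = 2362·41503 − 5169·18965
1 = −5169·143474 + 17869·41503
1 = 17869·615399 − 76645·143474
1 = −76645·1989671 + 247804·615399
1 = 247804·60305529 − 7510765·1989671
1 = −7510765·243211787 + 30290864·60305529
1 = 30290864·2005999825 − 249837677·243211787
So 243211787·(-249837677) ≡ 1 (mod 2005999825), and -249837677 ≡ 1756162148 (mod 2005999825).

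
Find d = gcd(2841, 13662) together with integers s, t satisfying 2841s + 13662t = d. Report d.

3

Repeated division:
13662 = 4*2841 + 2298
2841 = 1*2298 + 543
2298 = 4*543 + 126
543 = 4*126 + 39
126 = 3*39 + 9
39 = 4*9 + 3
9 = 3*3 + 0
gcd(2841, 13662) = 3.
Back-substituting:
3 = 39 − 4·9
3 = −4·126 + 13·39
3 = 13·543 − 56·126
3 = −56·2298 + 237·543
3 = 237·2841 − 293·2298
3 = −293·13662 + 1409·2841
So 3 = (-293)·13662 + (1409)·2841.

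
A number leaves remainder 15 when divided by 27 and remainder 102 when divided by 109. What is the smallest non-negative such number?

2391

Write x = 15 + 27·k. Then 27·k ≡ 102 − 15 ≡ 87 (mod 109).
Need 27⁻¹ mod 109. Extended Euclid on (109, 27):
109 = 4×27 + 1
27 = 27×1 + 0
Back-substitute:
1 = 109 − 4·27
27⁻¹ ≡ 105 (mod 109), so k ≡ 105·87 ≡ 88 (mod 109).
x = 15 + 27·88 = 2391.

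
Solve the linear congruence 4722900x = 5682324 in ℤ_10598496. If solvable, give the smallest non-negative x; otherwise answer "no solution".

First find gcd(4722900, 10598496):
10598496 = 2×4722900 + 1152696
4722900 = 4×1152696 + 112116
1152696 = 10×112116 + 31536
112116 = 3×31536 + 17508
31536 = 1×17508 + 14028
17508 = 1×14028 + 3480
14028 = 4×3480 + 108
3480 = 32×108 + 24
108 = 4×24 + 12
24 = 2×12 + 0
gcd = 12 and 12 | 5682324, so solutions exist. Divide through by 12: 393575x ≡ 473527 (mod 883208).
Now find 393575⁻¹ mod 883208:
883208 = 2·393575 + 96058
393575 = 4·96058 + 9343
96058 = 10·9343 + 2628
9343 = 3·2628 + 1459
2628 = 1·1459 + 1169
1459 = 1·1169 + 290
1169 = 4·290 + 9
290 = 32·9 + 2
9 = 4·2 + 1
2 = 2·1 + 0
Back-substitute:
1 = 9 − 4·2
1 = −4·290 + 129·9
1 = 129·1169 − 520·290
1 = −520·1459 + 649·1169
1 = 649·2628 − 1169·1459
1 = −1169·9343 + 4156·2628
1 = 4156·96058 − 42729·9343
1 = −42729·393575 + 175072·96058
1 = 175072·883208 − 392873·393575
So 393575·(-392873) ≡ 1 (mod 883208), i.e. 393575⁻¹ ≡ 490335.
Then x ≡ 490335·473527 ≡ 310425 (mod 883208); the smallest non-negative solution is x = 310425.

310425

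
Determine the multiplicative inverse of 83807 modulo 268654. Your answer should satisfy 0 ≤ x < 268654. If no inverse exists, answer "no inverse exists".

42497

Apply the Euclidean algorithm to 268654 and 83807:
268654 = 3*83807 + 17233
83807 = 4*17233 + 14875
17233 = 1*14875 + 2358
14875 = 6*2358 + 727
2358 = 3*727 + 177
727 = 4*177 + 19
177 = 9*19 + 6
19 = 3*6 + 1
6 = 6*1 + 0
gcd = 1, so the inverse exists. Back-substitute:
1 = 19 − 3·6
1 = −3·177 + 28·19
1 = 28·727 − 115·177
1 = −115·2358 + 373·727
1 = 373·14875 − 2353·2358
1 = −2353·17233 + 2726·14875
1 = 2726·83807 − 13257·17233
1 = −13257·268654 + 42497·83807
So 83807·42497 ≡ 1 (mod 268654).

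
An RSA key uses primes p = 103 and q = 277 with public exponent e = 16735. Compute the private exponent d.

5479

φ(n) = (p−1)(q−1) = 102·276 = 28152.
Need d with 16735·d ≡ 1 (mod 28152). Apply the extended Euclidean algorithm:
28152 = 1·16735 + 11417
16735 = 1·11417 + 5318
11417 = 2·5318 + 781
5318 = 6·781 + 632
781 = 1·632 + 149
632 = 4·149 + 36
149 = 4·36 + 5
36 = 7·5 + 1
5 = 5·1 + 0
Back-substitute:
1 = 36 − 7·5
1 = −7·149 + 29·36
1 = 29·632 − 123·149
1 = −123·781 + 152·632
1 = 152·5318 − 1035·781
1 = −1035·11417 + 2222·5318
1 = 2222·16735 − 3257·11417
1 = −3257·28152 + 5479·16735
So 16735·5479 ≡ 1 (mod 28152), hence d = 5479.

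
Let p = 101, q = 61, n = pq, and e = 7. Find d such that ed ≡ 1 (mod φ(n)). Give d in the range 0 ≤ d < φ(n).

5143

φ(n) = (p−1)(q−1) = 100·60 = 6000.
Need d with 7·d ≡ 1 (mod 6000). Apply the extended Euclidean algorithm:
6000 = 857×7 + 1
7 = 7×1 + 0
Back-substitute:
1 = 6000 − 857·7
So 7·(-857) ≡ 1 (mod 6000), hence d ≡ -857 ≡ 5143 (mod 6000).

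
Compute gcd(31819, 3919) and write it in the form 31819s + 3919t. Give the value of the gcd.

1

Repeated division:
31819 = 8·3919 + 467
3919 = 8·467 + 183
467 = 2·183 + 101
183 = 1·101 + 82
101 = 1·82 + 19
82 = 4·19 + 6
19 = 3·6 + 1
6 = 6·1 + 0
gcd(31819, 3919) = 1.
Back-substituting:
1 = 19 − 3·6
1 = −3·82 + 13·19
1 = 13·101 − 16·82
1 = −16·183 + 29·101
1 = 29·467 − 74·183
1 = −74·3919 + 621·467
1 = 621·31819 − 5042·3919
So 1 = (621)·31819 + (-5042)·3919.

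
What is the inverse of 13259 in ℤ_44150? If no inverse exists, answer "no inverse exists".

38789

gcd(44150, 13259) by repeated division:
44150 = 3×13259 + 4373
13259 = 3×4373 + 140
4373 = 31×140 + 33
140 = 4×33 + 8
33 = 4×8 + 1
8 = 8×1 + 0
The gcd is 1. Working backward:
1 = 33 − 4·8
1 = −4·140 + 17·33
1 = 17·4373 − 531·140
1 = −531·13259 + 1610·4373
1 = 1610·44150 − 5361·13259
Thus 13259·(-5361) ≡ 1 (mod 44150); reducing, -5361 mod 44150 = 38789.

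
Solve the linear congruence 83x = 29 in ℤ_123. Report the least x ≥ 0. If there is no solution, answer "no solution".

First find gcd(83, 123):
123 = 1*83 + 40
83 = 2*40 + 3
40 = 13*3 + 1
3 = 3*1 + 0
gcd = 1, so a unique solution mod 123 exists.
Back-substitute for the Bézout coefficients:
1 = 40 − 13·3
1 = −13·83 + 27·40
1 = 27·123 − 40·83
So 83·(-40) ≡ 1 (mod 123), giving 83⁻¹ ≡ 83.
x ≡ 83⁻¹·29 ≡ 83·29 ≡ 70 (mod 123).

70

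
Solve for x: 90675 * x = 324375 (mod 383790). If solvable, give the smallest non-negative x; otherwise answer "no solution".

16553

First find gcd(90675, 383790):
383790 = 4*90675 + 21090
90675 = 4*21090 + 6315
21090 = 3*6315 + 2145
6315 = 2*2145 + 2025
2145 = 1*2025 + 120
2025 = 16*120 + 105
120 = 1*105 + 15
105 = 7*15 + 0
gcd = 15 and 15 | 324375, so solutions exist. Divide through by 15: 6045x ≡ 21625 (mod 25586).
Now find 6045⁻¹ mod 25586:
25586 = 4·6045 + 1406
6045 = 4·1406 + 421
1406 = 3·421 + 143
421 = 2·143 + 135
143 = 1·135 + 8
135 = 16·8 + 7
8 = 1·7 + 1
7 = 7·1 + 0
Back-substitute:
1 = 8 − 7
1 = −135 + 17·8
1 = 17·143 − 18·135
1 = −18·421 + 53·143
1 = 53·1406 − 177·421
1 = −177·6045 + 761·1406
1 = 761·25586 − 3221·6045
So 6045·(-3221) ≡ 1 (mod 25586), i.e. 6045⁻¹ ≡ 22365.
Then x ≡ 22365·21625 ≡ 16553 (mod 25586); the smallest non-negative solution is x = 16553.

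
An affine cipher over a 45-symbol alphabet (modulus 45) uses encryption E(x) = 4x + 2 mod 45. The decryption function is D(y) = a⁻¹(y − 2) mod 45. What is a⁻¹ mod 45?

34

gcd(45, 4) by repeated division:
45 = 11·4 + 1
4 = 4·1 + 0
gcd = 1, so the inverse exists. Back-substitute:
1 = 45 − 11·4
Hence 4⁻¹ ≡ -11 ≡ 34 (mod 45).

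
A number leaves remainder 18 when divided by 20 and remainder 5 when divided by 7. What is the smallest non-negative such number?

138

Write x = 18 + 20·k. Then 20·k ≡ 5 − 18 ≡ 1 (mod 7).
Need 20⁻¹ mod 7. Extended Euclid on (7, 6):
7 = 1*6 + 1
6 = 6*1 + 0
Back-substitute:
1 = 7 − 6
20⁻¹ ≡ 6 (mod 7), so k ≡ 6·1 ≡ 6 (mod 7).
x = 18 + 20·6 = 138.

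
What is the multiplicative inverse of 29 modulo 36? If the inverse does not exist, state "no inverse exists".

Run Euclid on (36, 29):
36 = 1·29 + 7
29 = 4·7 + 1
7 = 7·1 + 0
gcd = 1, so the inverse exists. Back-substitute:
1 = 29 − 4·7
1 = −4·36 + 5·29
So 29·5 ≡ 1 (mod 36).

5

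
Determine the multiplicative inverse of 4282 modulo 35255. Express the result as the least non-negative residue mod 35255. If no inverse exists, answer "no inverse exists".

26503

Apply the Euclidean algorithm to 35255 and 4282:
35255 = 8*4282 + 999
4282 = 4*999 + 286
999 = 3*286 + 141
286 = 2*141 + 4
141 = 35*4 + 1
4 = 4*1 + 0
Since gcd(4282, 35255) = 1, back-substitute to write 1 as a combination:
1 = 141 − 35·4
1 = −35·286 + 71·141
1 = 71·999 − 248·286
1 = −248·4282 + 1063·999
1 = 1063·35255 − 8752·4282
Thus 4282·(-8752) ≡ 1 (mod 35255); reducing, -8752 mod 35255 = 26503.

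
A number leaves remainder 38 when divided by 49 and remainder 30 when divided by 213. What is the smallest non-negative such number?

Write x = 38 + 49·k. Then 49·k ≡ 30 − 38 ≡ 205 (mod 213).
Need 49⁻¹ mod 213. Extended Euclid on (213, 49):
213 = 4×49 + 17
49 = 2×17 + 15
17 = 1×15 + 2
15 = 7×2 + 1
2 = 2×1 + 0
Back-substitute:
1 = 15 − 7·2
1 = −7·17 + 8·15
1 = 8·49 − 23·17
1 = −23·213 + 100·49
49⁻¹ ≡ 100 (mod 213), so k ≡ 100·205 ≡ 52 (mod 213).
x = 38 + 49·52 = 2586.

2586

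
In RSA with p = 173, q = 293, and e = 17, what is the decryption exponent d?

41361

φ(n) = (p−1)(q−1) = 172·292 = 50224.
Need d with 17·d ≡ 1 (mod 50224). Apply the extended Euclidean algorithm:
50224 = 2954×17 + 6
17 = 2×6 + 5
6 = 1×5 + 1
5 = 5×1 + 0
Back-substitute:
1 = 6 − 5
1 = −17 + 3·6
1 = 3·50224 − 8863·17
So 17·(-8863) ≡ 1 (mod 50224), hence d ≡ -8863 ≡ 41361 (mod 50224).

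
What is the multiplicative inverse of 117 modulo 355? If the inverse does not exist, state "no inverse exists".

Extended Euclidean algorithm:
355 = 3*117 + 4
117 = 29*4 + 1
4 = 4*1 + 0
Since gcd(117, 355) = 1, back-substitute to write 1 as a combination:
1 = 117 − 29·4
1 = −29·355 + 88·117
So 117·88 ≡ 1 (mod 355).

88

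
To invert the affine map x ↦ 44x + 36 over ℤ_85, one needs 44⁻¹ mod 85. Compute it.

29

Apply the Euclidean algorithm to 85 and 44:
85 = 1×44 + 41
44 = 1×41 + 3
41 = 13×3 + 2
3 = 1×2 + 1
2 = 2×1 + 0
gcd = 1, so the inverse exists. Back-substitute:
1 = 3 − 2
1 = −41 + 14·3
1 = 14·44 − 15·41
1 = −15·85 + 29·44
So 44·29 ≡ 1 (mod 85).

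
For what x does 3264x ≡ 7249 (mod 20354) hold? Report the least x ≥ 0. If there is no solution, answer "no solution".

no solution

gcd(3264, 20354):
20354 = 6×3264 + 770
3264 = 4×770 + 184
770 = 4×184 + 34
184 = 5×34 + 14
34 = 2×14 + 6
14 = 2×6 + 2
6 = 3×2 + 0
gcd = 2, but 2 ∤ 7249, so the congruence has no solution.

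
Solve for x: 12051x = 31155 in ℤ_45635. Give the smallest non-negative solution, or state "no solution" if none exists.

First find gcd(12051, 45635):
45635 = 3·12051 + 9482
12051 = 1·9482 + 2569
9482 = 3·2569 + 1775
2569 = 1·1775 + 794
1775 = 2·794 + 187
794 = 4·187 + 46
187 = 4·46 + 3
46 = 15·3 + 1
3 = 3·1 + 0
gcd = 1, so a unique solution mod 45635 exists.
Back-substitute for the Bézout coefficients:
1 = 46 − 15·3
1 = −15·187 + 61·46
1 = 61·794 − 259·187
1 = −259·1775 + 579·794
1 = 579·2569 − 838·1775
1 = −838·9482 + 3093·2569
1 = 3093·12051 − 3931·9482
1 = −3931·45635 + 14886·12051
So 12051·(14886) ≡ 1 (mod 45635), giving 12051⁻¹ ≡ 14886.
x ≡ 12051⁻¹·31155 ≡ 14886·31155 ≡ 30460 (mod 45635).

30460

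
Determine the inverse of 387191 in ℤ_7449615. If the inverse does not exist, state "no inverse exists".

gcd(7449615, 387191) by repeated division:
7449615 = 19·387191 + 92986
387191 = 4·92986 + 15247
92986 = 6·15247 + 1504
15247 = 10·1504 + 207
1504 = 7·207 + 55
207 = 3·55 + 42
55 = 1·42 + 13
42 = 3·13 + 3
13 = 4·3 + 1
3 = 3·1 + 0
gcd = 1, so the inverse exists. Back-substitute:
1 = 13 − 4·3
1 = −4·42 + 13·13
1 = 13·55 − 17·42
1 = −17·207 + 64·55
1 = 64·1504 − 465·207
1 = −465·15247 + 4714·1504
1 = 4714·92986 − 28749·15247
1 = −28749·387191 + 119710·92986
1 = 119710·7449615 − 2303239·387191
Hence 387191⁻¹ ≡ -2303239 ≡ 5146376 (mod 7449615).

5146376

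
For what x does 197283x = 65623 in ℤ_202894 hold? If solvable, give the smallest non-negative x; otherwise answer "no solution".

First find gcd(197283, 202894):
202894 = 1·197283 + 5611
197283 = 35·5611 + 898
5611 = 6·898 + 223
898 = 4·223 + 6
223 = 37·6 + 1
6 = 6·1 + 0
gcd = 1, so a unique solution mod 202894 exists.
Back-substitute for the Bézout coefficients:
1 = 223 − 37·6
1 = −37·898 + 149·223
1 = 149·5611 − 931·898
1 = −931·197283 + 32734·5611
1 = 32734·202894 − 33665·197283
So 197283·(-33665) ≡ 1 (mod 202894), giving 197283⁻¹ ≡ 169229.
x ≡ 197283⁻¹·65623 ≡ 169229·65623 ≡ 114471 (mod 202894).

114471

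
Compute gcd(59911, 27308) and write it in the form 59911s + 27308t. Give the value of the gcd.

1

Euclidean algorithm:
59911 = 2×27308 + 5295
27308 = 5×5295 + 833
5295 = 6×833 + 297
833 = 2×297 + 239
297 = 1×239 + 58
239 = 4×58 + 7
58 = 8×7 + 2
7 = 3×2 + 1
2 = 2×1 + 0
gcd(59911, 27308) = 1.
Express as a combination:
1 = 7 − 3·2
1 = −3·58 + 25·7
1 = 25·239 − 103·58
1 = −103·297 + 128·239
1 = 128·833 − 359·297
1 = −359·5295 + 2282·833
1 = 2282·27308 − 11769·5295
1 = −11769·59911 + 25820·27308
So 1 = (-11769)·59911 + (25820)·27308.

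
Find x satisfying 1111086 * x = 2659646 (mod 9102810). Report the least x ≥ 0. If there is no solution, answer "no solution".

no solution

gcd(1111086, 9102810):
9102810 = 8×1111086 + 214122
1111086 = 5×214122 + 40476
214122 = 5×40476 + 11742
40476 = 3×11742 + 5250
11742 = 2×5250 + 1242
5250 = 4×1242 + 282
1242 = 4×282 + 114
282 = 2×114 + 54
114 = 2×54 + 6
54 = 9×6 + 0
gcd = 6, but 6 ∤ 2659646, so the congruence has no solution.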